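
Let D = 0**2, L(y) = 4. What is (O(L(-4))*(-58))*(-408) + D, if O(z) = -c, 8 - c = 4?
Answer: -94656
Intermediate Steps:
c = 4 (c = 8 - 1*4 = 8 - 4 = 4)
O(z) = -4 (O(z) = -1*4 = -4)
D = 0
(O(L(-4))*(-58))*(-408) + D = -4*(-58)*(-408) + 0 = 232*(-408) + 0 = -94656 + 0 = -94656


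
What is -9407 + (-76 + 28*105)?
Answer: -6543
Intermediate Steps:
-9407 + (-76 + 28*105) = -9407 + (-76 + 2940) = -9407 + 2864 = -6543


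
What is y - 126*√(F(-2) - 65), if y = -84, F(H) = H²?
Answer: -84 - 126*I*√61 ≈ -84.0 - 984.09*I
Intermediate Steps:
y - 126*√(F(-2) - 65) = -84 - 126*√((-2)² - 65) = -84 - 126*√(4 - 65) = -84 - 126*I*√61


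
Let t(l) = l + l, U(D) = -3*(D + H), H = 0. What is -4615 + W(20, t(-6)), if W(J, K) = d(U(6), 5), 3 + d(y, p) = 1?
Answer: -4617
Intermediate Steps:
U(D) = -3*D (U(D) = -3*(D + 0) = -3*D)
d(y, p) = -2 (d(y, p) = -3 + 1 = -2)
t(l) = 2*l
W(J, K) = -2
-4615 + W(20, t(-6)) = -4615 - 2 = -4617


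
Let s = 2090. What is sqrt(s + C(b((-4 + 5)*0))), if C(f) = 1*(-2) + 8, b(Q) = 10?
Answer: 4*sqrt(131) ≈ 45.782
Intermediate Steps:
C(f) = 6 (C(f) = -2 + 8 = 6)
sqrt(s + C(b((-4 + 5)*0))) = sqrt(2090 + 6) = sqrt(2096) = 4*sqrt(131)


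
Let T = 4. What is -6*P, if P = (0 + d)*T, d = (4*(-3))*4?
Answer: 1152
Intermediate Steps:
d = -48 (d = -12*4 = -48)
P = -192 (P = (0 - 48)*4 = -48*4 = -192)
-6*P = -6*(-192) = 1152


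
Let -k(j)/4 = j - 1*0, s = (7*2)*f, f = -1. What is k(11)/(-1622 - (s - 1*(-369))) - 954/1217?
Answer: -1832510/2406009 ≈ -0.76164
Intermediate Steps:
s = -14 (s = (7*2)*(-1) = 14*(-1) = -14)
k(j) = -4*j (k(j) = -4*(j - 1*0) = -4*(j + 0) = -4*j)
k(11)/(-1622 - (s - 1*(-369))) - 954/1217 = (-4*11)/(-1622 - (-14 - 1*(-369))) - 954/1217 = -44/(-1622 - (-14 + 369)) - 954*1/1217 = -44/(-1622 - 1*355) - 954/1217 = -44/(-1622 - 355) - 954/1217 = -44/(-1977) - 954/1217 = -44*(-1/1977) - 954/1217 = 44/1977 - 954/1217 = -1832510/2406009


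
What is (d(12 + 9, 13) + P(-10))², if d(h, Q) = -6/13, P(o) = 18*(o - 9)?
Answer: 19820304/169 ≈ 1.1728e+5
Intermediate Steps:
P(o) = -162 + 18*o (P(o) = 18*(-9 + o) = -162 + 18*o)
d(h, Q) = -6/13 (d(h, Q) = -6*1/13 = -6/13)
(d(12 + 9, 13) + P(-10))² = (-6/13 + (-162 + 18*(-10)))² = (-6/13 + (-162 - 180))² = (-6/13 - 342)² = (-4452/13)² = 19820304/169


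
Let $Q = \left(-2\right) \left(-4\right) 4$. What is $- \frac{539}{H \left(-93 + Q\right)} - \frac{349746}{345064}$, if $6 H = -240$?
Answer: $- \frac{129921217}{105244520} \approx -1.2345$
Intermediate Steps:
$Q = 32$ ($Q = 8 \cdot 4 = 32$)
$H = -40$ ($H = \frac{1}{6} \left(-240\right) = -40$)
$- \frac{539}{H \left(-93 + Q\right)} - \frac{349746}{345064} = - \frac{539}{\left(-40\right) \left(-93 + 32\right)} - \frac{349746}{345064} = - \frac{539}{\left(-40\right) \left(-61\right)} - \frac{174873}{172532} = - \frac{539}{2440} - \frac{174873}{172532} = - \frac{129921217}{105244520}$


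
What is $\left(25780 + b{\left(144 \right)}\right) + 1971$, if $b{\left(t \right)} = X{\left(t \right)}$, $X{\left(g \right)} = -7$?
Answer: $27744$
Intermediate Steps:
$b{\left(t \right)} = -7$
$\left(25780 + b{\left(144 \right)}\right) + 1971 = \left(25780 - 7\right) + 1971 = 25773 + 1971 = 27744$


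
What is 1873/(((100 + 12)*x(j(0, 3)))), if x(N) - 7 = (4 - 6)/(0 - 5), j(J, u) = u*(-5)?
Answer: 9365/4144 ≈ 2.2599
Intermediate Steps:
j(J, u) = -5*u
x(N) = 37/5 (x(N) = 7 + (4 - 6)/(0 - 5) = 7 - 2/(-5) = 7 - 2*(-⅕) = 7 + ⅖ = 37/5)
1873/(((100 + 12)*x(j(0, 3)))) = 1873/(((100 + 12)*(37/5))) = 1873/((112*(37/5))) = 1873/(4144/5) = 1873*(5/4144) = 9365/4144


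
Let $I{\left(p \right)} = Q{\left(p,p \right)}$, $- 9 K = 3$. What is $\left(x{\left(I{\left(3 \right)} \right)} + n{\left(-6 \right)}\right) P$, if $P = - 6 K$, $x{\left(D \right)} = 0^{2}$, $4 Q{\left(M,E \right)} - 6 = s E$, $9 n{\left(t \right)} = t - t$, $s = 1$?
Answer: $0$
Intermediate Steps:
$K = - \frac{1}{3}$ ($K = \left(- \frac{1}{9}\right) 3 = - \frac{1}{3} \approx -0.33333$)
$n{\left(t \right)} = 0$ ($n{\left(t \right)} = \frac{t - t}{9} = \frac{1}{9} \cdot 0 = 0$)
$Q{\left(M,E \right)} = \frac{3}{2} + \frac{E}{4}$ ($Q{\left(M,E \right)} = \frac{3}{2} + \frac{1 E}{4} = \frac{3}{2} + \frac{E}{4}$)
$I{\left(p \right)} = \frac{3}{2} + \frac{p}{4}$
$x{\left(D \right)} = 0$
$P = 2$ ($P = \left(-6\right) \left(- \frac{1}{3}\right) = 2$)
$\left(x{\left(I{\left(3 \right)} \right)} + n{\left(-6 \right)}\right) P = \left(0 + 0\right) 2 = 0 \cdot 2 = 0$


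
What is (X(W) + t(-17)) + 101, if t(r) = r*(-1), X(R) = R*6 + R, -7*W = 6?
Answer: 112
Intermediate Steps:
W = -6/7 (W = -⅐*6 = -6/7 ≈ -0.85714)
X(R) = 7*R (X(R) = 6*R + R = 7*R)
t(r) = -r
(X(W) + t(-17)) + 101 = (7*(-6/7) - 1*(-17)) + 101 = (-6 + 17) + 101 = 11 + 101 = 112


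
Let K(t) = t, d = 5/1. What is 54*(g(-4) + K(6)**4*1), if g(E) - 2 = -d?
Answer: 69822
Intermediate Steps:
d = 5 (d = 5*1 = 5)
g(E) = -3 (g(E) = 2 - 1*5 = 2 - 5 = -3)
54*(g(-4) + K(6)**4*1) = 54*(-3 + 6**4*1) = 54*(-3 + 1296*1) = 54*(-3 + 1296) = 54*1293 = 69822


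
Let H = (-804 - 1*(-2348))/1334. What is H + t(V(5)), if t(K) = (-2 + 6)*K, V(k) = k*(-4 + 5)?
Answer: 14112/667 ≈ 21.157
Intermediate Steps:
V(k) = k (V(k) = k*1 = k)
t(K) = 4*K
H = 772/667 (H = (-804 + 2348)*(1/1334) = 1544*(1/1334) = 772/667 ≈ 1.1574)
H + t(V(5)) = 772/667 + 4*5 = 772/667 + 20 = 14112/667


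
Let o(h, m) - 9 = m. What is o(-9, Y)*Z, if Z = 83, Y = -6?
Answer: 249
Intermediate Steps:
o(h, m) = 9 + m
o(-9, Y)*Z = (9 - 6)*83 = 3*83 = 249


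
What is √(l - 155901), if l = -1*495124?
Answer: 5*I*√26041 ≈ 806.86*I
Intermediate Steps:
l = -495124
√(l - 155901) = √(-495124 - 155901) = √(-651025) = 5*I*√26041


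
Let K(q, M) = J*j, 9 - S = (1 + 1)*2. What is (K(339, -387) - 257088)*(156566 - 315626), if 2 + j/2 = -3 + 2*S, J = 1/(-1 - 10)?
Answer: 40892561880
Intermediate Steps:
S = 5 (S = 9 - (1 + 1)*2 = 9 - 2*2 = 9 - 1*4 = 9 - 4 = 5)
J = -1/11 (J = 1/(-11) = -1/11 ≈ -0.090909)
j = 10 (j = -4 + 2*(-3 + 2*5) = -4 + 2*(-3 + 10) = -4 + 2*7 = -4 + 14 = 10)
K(q, M) = -10/11 (K(q, M) = -1/11*10 = -10/11)
(K(339, -387) - 257088)*(156566 - 315626) = (-10/11 - 257088)*(156566 - 315626) = -2827978/11*(-159060) = 40892561880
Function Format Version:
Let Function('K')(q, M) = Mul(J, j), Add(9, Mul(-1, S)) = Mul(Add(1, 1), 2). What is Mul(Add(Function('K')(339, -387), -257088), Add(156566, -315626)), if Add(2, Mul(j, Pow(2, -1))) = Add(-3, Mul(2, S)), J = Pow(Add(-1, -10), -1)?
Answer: 40892561880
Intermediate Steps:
S = 5 (S = Add(9, Mul(-1, Mul(Add(1, 1), 2))) = Add(9, Mul(-1, Mul(2, 2))) = Add(9, Mul(-1, 4)) = Add(9, -4) = 5)
J = Rational(-1, 11) (J = Pow(-11, -1) = Rational(-1, 11) ≈ -0.090909)
j = 10 (j = Add(-4, Mul(2, Add(-3, Mul(2, 5)))) = Add(-4, Mul(2, Add(-3, 10))) = Add(-4, Mul(2, 7)) = Add(-4, 14) = 10)
Function('K')(q, M) = Rational(-10, 11) (Function('K')(q, M) = Mul(Rational(-1, 11), 10) = Rational(-10, 11))
Mul(Add(Function('K')(339, -387), -257088), Add(156566, -315626)) = Mul(Add(Rational(-10, 11), -257088), Add(156566, -315626)) = Mul(Rational(-2827978, 11), -159060) = 40892561880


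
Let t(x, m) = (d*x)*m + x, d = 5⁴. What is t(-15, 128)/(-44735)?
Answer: 240003/8947 ≈ 26.825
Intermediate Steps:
d = 625
t(x, m) = x + 625*m*x (t(x, m) = (625*x)*m + x = 625*m*x + x = x + 625*m*x)
t(-15, 128)/(-44735) = -15*(1 + 625*128)/(-44735) = -15*(1 + 80000)*(-1/44735) = -15*80001*(-1/44735) = -1200015*(-1/44735) = 240003/8947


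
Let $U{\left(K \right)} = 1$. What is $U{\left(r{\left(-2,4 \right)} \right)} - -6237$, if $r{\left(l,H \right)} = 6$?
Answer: $6238$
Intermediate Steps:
$U{\left(r{\left(-2,4 \right)} \right)} - -6237 = 1 - -6237 = 1 + 6237 = 6238$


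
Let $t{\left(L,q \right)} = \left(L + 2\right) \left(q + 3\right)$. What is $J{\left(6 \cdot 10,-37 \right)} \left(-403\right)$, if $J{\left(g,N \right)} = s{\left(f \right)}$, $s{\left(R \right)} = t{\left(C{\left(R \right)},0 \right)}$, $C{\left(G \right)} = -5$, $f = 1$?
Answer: $3627$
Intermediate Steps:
$t{\left(L,q \right)} = \left(2 + L\right) \left(3 + q\right)$
$s{\left(R \right)} = -9$ ($s{\left(R \right)} = 6 + 2 \cdot 0 + 3 \left(-5\right) - 0 = 6 + 0 - 15 + 0 = -9$)
$J{\left(g,N \right)} = -9$
$J{\left(6 \cdot 10,-37 \right)} \left(-403\right) = \left(-9\right) \left(-403\right) = 3627$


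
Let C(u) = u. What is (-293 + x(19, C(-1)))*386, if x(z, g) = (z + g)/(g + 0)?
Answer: -120046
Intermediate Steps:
x(z, g) = (g + z)/g
(-293 + x(19, C(-1)))*386 = (-293 + (-1 + 19)/(-1))*386 = (-293 - 1*18)*386 = (-293 - 18)*386 = -311*386 = -120046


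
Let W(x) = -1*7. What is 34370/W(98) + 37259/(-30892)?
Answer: -151716979/30892 ≈ -4911.2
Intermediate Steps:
W(x) = -7
34370/W(98) + 37259/(-30892) = 34370/(-7) + 37259/(-30892) = 34370*(-⅐) + 37259*(-1/30892) = -4910 - 37259/30892 = -151716979/30892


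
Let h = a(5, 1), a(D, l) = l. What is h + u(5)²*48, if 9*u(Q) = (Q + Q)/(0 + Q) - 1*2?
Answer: 1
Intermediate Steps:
h = 1
u(Q) = 0 (u(Q) = ((Q + Q)/(0 + Q) - 1*2)/9 = ((2*Q)/Q - 2)/9 = (2 - 2)/9 = (⅑)*0 = 0)
h + u(5)²*48 = 1 + 0²*48 = 1 + 0*48 = 1 + 0 = 1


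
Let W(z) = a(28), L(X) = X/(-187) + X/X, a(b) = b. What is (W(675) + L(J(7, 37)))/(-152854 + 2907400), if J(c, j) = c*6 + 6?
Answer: 5375/515100102 ≈ 1.0435e-5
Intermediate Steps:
J(c, j) = 6 + 6*c (J(c, j) = 6*c + 6 = 6 + 6*c)
L(X) = 1 - X/187 (L(X) = X*(-1/187) + 1 = -X/187 + 1 = 1 - X/187)
W(z) = 28
(W(675) + L(J(7, 37)))/(-152854 + 2907400) = (28 + (1 - (6 + 6*7)/187))/(-152854 + 2907400) = (28 + (1 - (6 + 42)/187))/2754546 = (28 + (1 - 1/187*48))*(1/2754546) = (28 + (1 - 48/187))*(1/2754546) = (28 + 139/187)*(1/2754546) = (5375/187)*(1/2754546) = 5375/515100102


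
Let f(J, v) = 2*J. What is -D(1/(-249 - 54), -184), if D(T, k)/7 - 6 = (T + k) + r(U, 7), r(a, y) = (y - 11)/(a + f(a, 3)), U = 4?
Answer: 126084/101 ≈ 1248.4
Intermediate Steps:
r(a, y) = (-11 + y)/(3*a) (r(a, y) = (y - 11)/(a + 2*a) = (-11 + y)/((3*a)) = (-11 + y)*(1/(3*a)) = (-11 + y)/(3*a))
D(T, k) = 119/3 + 7*T + 7*k (D(T, k) = 42 + 7*((T + k) + (⅓)*(-11 + 7)/4) = 42 + 7*((T + k) + (⅓)*(¼)*(-4)) = 42 + 7*((T + k) - ⅓) = 42 + 7*(-⅓ + T + k) = 42 + (-7/3 + 7*T + 7*k) = 119/3 + 7*T + 7*k)
-D(1/(-249 - 54), -184) = -(119/3 + 7/(-249 - 54) + 7*(-184)) = -(119/3 + 7/(-303) - 1288) = -(119/3 + 7*(-1/303) - 1288) = -(119/3 - 7/303 - 1288) = -1*(-126084/101) = 126084/101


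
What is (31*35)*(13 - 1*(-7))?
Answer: 21700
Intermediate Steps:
(31*35)*(13 - 1*(-7)) = 1085*(13 + 7) = 1085*20 = 21700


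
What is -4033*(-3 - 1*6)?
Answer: 36297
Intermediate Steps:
-4033*(-3 - 1*6) = -4033*(-3 - 6) = -4033*(-9) = 36297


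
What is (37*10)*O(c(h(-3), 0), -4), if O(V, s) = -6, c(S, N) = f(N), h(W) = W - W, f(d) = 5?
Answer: -2220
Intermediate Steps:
h(W) = 0
c(S, N) = 5
(37*10)*O(c(h(-3), 0), -4) = (37*10)*(-6) = 370*(-6) = -2220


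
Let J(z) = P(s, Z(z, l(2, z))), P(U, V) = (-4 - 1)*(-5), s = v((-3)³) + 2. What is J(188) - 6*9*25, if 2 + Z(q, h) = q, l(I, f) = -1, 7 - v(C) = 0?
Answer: -1325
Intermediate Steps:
v(C) = 7 (v(C) = 7 - 1*0 = 7 + 0 = 7)
Z(q, h) = -2 + q
s = 9 (s = 7 + 2 = 9)
P(U, V) = 25 (P(U, V) = -5*(-5) = 25)
J(z) = 25
J(188) - 6*9*25 = 25 - 6*9*25 = 25 - 54*25 = 25 - 1350 = -1325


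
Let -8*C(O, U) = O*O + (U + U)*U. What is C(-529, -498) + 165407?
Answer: 547407/8 ≈ 68426.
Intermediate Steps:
C(O, U) = -U²/4 - O²/8 (C(O, U) = -(O*O + (U + U)*U)/8 = -(O² + (2*U)*U)/8 = -(O² + 2*U²)/8 = -U²/4 - O²/8)
C(-529, -498) + 165407 = (-¼*(-498)² - ⅛*(-529)²) + 165407 = (-¼*248004 - ⅛*279841) + 165407 = (-62001 - 279841/8) + 165407 = -775849/8 + 165407 = 547407/8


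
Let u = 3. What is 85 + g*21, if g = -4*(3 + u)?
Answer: -419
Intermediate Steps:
g = -24 (g = -4*(3 + 3) = -4*6 = -24)
85 + g*21 = 85 - 24*21 = 85 - 504 = -419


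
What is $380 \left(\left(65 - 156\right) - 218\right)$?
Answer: $-117420$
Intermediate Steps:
$380 \left(\left(65 - 156\right) - 218\right) = 380 \left(-91 - 218\right) = 380 \left(-309\right) = -117420$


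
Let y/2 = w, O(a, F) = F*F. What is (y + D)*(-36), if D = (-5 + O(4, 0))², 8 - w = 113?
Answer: 6660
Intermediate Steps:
O(a, F) = F²
w = -105 (w = 8 - 1*113 = 8 - 113 = -105)
D = 25 (D = (-5 + 0²)² = (-5 + 0)² = (-5)² = 25)
y = -210 (y = 2*(-105) = -210)
(y + D)*(-36) = (-210 + 25)*(-36) = -185*(-36) = 6660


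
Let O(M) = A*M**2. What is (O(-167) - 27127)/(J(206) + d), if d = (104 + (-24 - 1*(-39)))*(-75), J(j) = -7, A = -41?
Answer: 26604/203 ≈ 131.05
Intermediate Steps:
d = -8925 (d = (104 + (-24 + 39))*(-75) = (104 + 15)*(-75) = 119*(-75) = -8925)
O(M) = -41*M**2
(O(-167) - 27127)/(J(206) + d) = (-41*(-167)**2 - 27127)/(-7 - 8925) = (-41*27889 - 27127)/(-8932) = (-1143449 - 27127)*(-1/8932) = -1170576*(-1/8932) = 26604/203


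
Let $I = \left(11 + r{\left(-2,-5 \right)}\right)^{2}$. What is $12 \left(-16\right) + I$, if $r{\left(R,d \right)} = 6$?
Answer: $97$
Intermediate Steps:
$I = 289$ ($I = \left(11 + 6\right)^{2} = 17^{2} = 289$)
$12 \left(-16\right) + I = 12 \left(-16\right) + 289 = -192 + 289 = 97$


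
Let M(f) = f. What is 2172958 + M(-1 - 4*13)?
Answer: 2172905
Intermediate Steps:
2172958 + M(-1 - 4*13) = 2172958 + (-1 - 4*13) = 2172958 + (-1 - 52) = 2172958 - 53 = 2172905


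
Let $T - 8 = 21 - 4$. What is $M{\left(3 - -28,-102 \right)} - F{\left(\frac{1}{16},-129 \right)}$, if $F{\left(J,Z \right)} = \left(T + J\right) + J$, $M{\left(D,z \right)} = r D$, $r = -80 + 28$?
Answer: $- \frac{13097}{8} \approx -1637.1$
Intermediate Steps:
$r = -52$
$T = 25$ ($T = 8 + \left(21 - 4\right) = 8 + 17 = 25$)
$M{\left(D,z \right)} = - 52 D$
$F{\left(J,Z \right)} = 25 + 2 J$ ($F{\left(J,Z \right)} = \left(25 + J\right) + J = 25 + 2 J$)
$M{\left(3 - -28,-102 \right)} - F{\left(\frac{1}{16},-129 \right)} = - 52 \left(3 - -28\right) - \left(25 + \frac{2}{16}\right) = - 52 \left(3 + 28\right) - \left(25 + 2 \cdot \frac{1}{16}\right) = \left(-52\right) 31 - \left(25 + \frac{1}{8}\right) = -1612 - \frac{201}{8} = - \frac{13097}{8}$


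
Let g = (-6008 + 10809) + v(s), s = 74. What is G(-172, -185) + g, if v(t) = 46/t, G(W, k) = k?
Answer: 170815/37 ≈ 4616.6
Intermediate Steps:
g = 177660/37 (g = (-6008 + 10809) + 46/74 = 4801 + 46*(1/74) = 4801 + 23/37 = 177660/37 ≈ 4801.6)
G(-172, -185) + g = -185 + 177660/37 = 170815/37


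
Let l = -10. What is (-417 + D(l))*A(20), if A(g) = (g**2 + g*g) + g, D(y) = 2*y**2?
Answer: -177940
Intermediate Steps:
A(g) = g + 2*g**2 (A(g) = (g**2 + g**2) + g = 2*g**2 + g = g + 2*g**2)
(-417 + D(l))*A(20) = (-417 + 2*(-10)**2)*(20*(1 + 2*20)) = (-417 + 2*100)*(20*(1 + 40)) = (-417 + 200)*(20*41) = -217*820 = -177940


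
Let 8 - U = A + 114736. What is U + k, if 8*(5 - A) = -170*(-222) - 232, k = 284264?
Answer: 348439/2 ≈ 1.7422e+5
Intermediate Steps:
A = -9367/2 (A = 5 - (-170*(-222) - 232)/8 = 5 - (37740 - 232)/8 = 5 - 1/8*37508 = 5 - 9377/2 = -9367/2 ≈ -4683.5)
U = -220089/2 (U = 8 - (-9367/2 + 114736) = 8 - 1*220105/2 = 8 - 220105/2 = -220089/2 ≈ -1.1004e+5)
U + k = -220089/2 + 284264 = 348439/2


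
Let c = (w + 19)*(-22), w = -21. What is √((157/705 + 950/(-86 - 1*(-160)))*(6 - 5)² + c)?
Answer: 14*√198089490/26085 ≈ 7.5538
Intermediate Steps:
c = 44 (c = (-21 + 19)*(-22) = -2*(-22) = 44)
√((157/705 + 950/(-86 - 1*(-160)))*(6 - 5)² + c) = √((157/705 + 950/(-86 - 1*(-160)))*(6 - 5)² + 44) = √((157*(1/705) + 950/(-86 + 160))*1² + 44) = √((157/705 + 950/74)*1 + 44) = √((157/705 + 950*(1/74))*1 + 44) = √((157/705 + 475/37)*1 + 44) = √((340684/26085)*1 + 44) = √(340684/26085 + 44) = √(1488424/26085) = 14*√198089490/26085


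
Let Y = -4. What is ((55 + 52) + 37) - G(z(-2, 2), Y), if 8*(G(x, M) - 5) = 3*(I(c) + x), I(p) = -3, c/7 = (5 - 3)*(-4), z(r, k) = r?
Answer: 1127/8 ≈ 140.88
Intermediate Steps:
c = -56 (c = 7*((5 - 3)*(-4)) = 7*(2*(-4)) = 7*(-8) = -56)
G(x, M) = 31/8 + 3*x/8 (G(x, M) = 5 + (3*(-3 + x))/8 = 5 + (-9 + 3*x)/8 = 5 + (-9/8 + 3*x/8) = 31/8 + 3*x/8)
((55 + 52) + 37) - G(z(-2, 2), Y) = ((55 + 52) + 37) - (31/8 + (3/8)*(-2)) = (107 + 37) - (31/8 - ¾) = 144 - 1*25/8 = 144 - 25/8 = 1127/8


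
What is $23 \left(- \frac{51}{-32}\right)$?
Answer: $\frac{1173}{32} \approx 36.656$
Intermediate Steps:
$23 \left(- \frac{51}{-32}\right) = 23 \left(\left(-51\right) \left(- \frac{1}{32}\right)\right) = 23 \cdot \frac{51}{32} = \frac{1173}{32}$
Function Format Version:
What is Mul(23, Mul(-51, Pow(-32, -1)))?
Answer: Rational(1173, 32) ≈ 36.656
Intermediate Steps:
Mul(23, Mul(-51, Pow(-32, -1))) = Mul(23, Mul(-51, Rational(-1, 32))) = Mul(23, Rational(51, 32)) = Rational(1173, 32)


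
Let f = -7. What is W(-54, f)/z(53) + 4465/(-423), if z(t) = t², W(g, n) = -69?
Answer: -267476/25281 ≈ -10.580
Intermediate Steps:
W(-54, f)/z(53) + 4465/(-423) = -69/(53²) + 4465/(-423) = -69/2809 + 4465*(-1/423) = -69*1/2809 - 95/9 = -69/2809 - 95/9 = -267476/25281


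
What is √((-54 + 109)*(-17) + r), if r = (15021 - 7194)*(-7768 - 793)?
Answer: I*√67007882 ≈ 8185.8*I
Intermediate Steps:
r = -67006947 (r = 7827*(-8561) = -67006947)
√((-54 + 109)*(-17) + r) = √((-54 + 109)*(-17) - 67006947) = √(55*(-17) - 67006947) = √(-935 - 67006947) = √(-67007882) = I*√67007882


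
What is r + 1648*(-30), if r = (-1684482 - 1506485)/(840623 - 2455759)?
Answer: -79849132873/1615136 ≈ -49438.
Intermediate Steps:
r = 3190967/1615136 (r = -3190967/(-1615136) = -3190967*(-1/1615136) = 3190967/1615136 ≈ 1.9757)
r + 1648*(-30) = 3190967/1615136 + 1648*(-30) = 3190967/1615136 - 49440 = -79849132873/1615136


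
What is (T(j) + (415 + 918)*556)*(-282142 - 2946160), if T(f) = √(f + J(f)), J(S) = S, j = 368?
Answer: -2392649570696 - 12913208*√46 ≈ -2.3927e+12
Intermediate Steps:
T(f) = √2*√f (T(f) = √(f + f) = √(2*f) = √2*√f)
(T(j) + (415 + 918)*556)*(-282142 - 2946160) = (√2*√368 + (415 + 918)*556)*(-282142 - 2946160) = (√2*(4*√23) + 1333*556)*(-3228302) = (4*√46 + 741148)*(-3228302) = (741148 + 4*√46)*(-3228302) = -2392649570696 - 12913208*√46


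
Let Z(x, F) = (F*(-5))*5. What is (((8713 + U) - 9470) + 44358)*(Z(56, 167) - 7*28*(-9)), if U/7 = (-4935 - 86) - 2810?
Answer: 27041776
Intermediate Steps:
U = -54817 (U = 7*((-4935 - 86) - 2810) = 7*(-5021 - 2810) = 7*(-7831) = -54817)
Z(x, F) = -25*F (Z(x, F) = -5*F*5 = -25*F)
(((8713 + U) - 9470) + 44358)*(Z(56, 167) - 7*28*(-9)) = (((8713 - 54817) - 9470) + 44358)*(-25*167 - 7*28*(-9)) = ((-46104 - 9470) + 44358)*(-4175 - 196*(-9)) = (-55574 + 44358)*(-4175 + 1764) = -11216*(-2411) = 27041776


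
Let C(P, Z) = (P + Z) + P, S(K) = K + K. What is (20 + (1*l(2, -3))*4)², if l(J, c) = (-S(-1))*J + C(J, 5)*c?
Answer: 5184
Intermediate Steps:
S(K) = 2*K
C(P, Z) = Z + 2*P
l(J, c) = 2*J + c*(5 + 2*J) (l(J, c) = (-2*(-1))*J + (5 + 2*J)*c = (-1*(-2))*J + c*(5 + 2*J) = 2*J + c*(5 + 2*J))
(20 + (1*l(2, -3))*4)² = (20 + (1*(2*2 - 3*(5 + 2*2)))*4)² = (20 + (1*(4 - 3*(5 + 4)))*4)² = (20 + (1*(4 - 3*9))*4)² = (20 + (1*(4 - 27))*4)² = (20 + (1*(-23))*4)² = (20 - 23*4)² = (20 - 92)² = (-72)² = 5184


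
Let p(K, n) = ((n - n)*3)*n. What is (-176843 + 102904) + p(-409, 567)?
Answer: -73939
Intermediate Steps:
p(K, n) = 0 (p(K, n) = (0*3)*n = 0*n = 0)
(-176843 + 102904) + p(-409, 567) = (-176843 + 102904) + 0 = -73939 + 0 = -73939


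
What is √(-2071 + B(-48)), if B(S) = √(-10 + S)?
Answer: √(-2071 + I*√58) ≈ 0.08368 + 45.508*I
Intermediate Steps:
√(-2071 + B(-48)) = √(-2071 + √(-10 - 48)) = √(-2071 + √(-58)) = √(-2071 + I*√58)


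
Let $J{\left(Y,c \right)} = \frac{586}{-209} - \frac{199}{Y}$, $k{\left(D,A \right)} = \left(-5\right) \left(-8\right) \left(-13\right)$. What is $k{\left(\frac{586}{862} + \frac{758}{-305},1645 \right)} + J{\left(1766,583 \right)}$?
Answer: $- \frac{193005347}{369094} \approx -522.92$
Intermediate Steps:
$k{\left(D,A \right)} = -520$ ($k{\left(D,A \right)} = 40 \left(-13\right) = -520$)
$J{\left(Y,c \right)} = - \frac{586}{209} - \frac{199}{Y}$ ($J{\left(Y,c \right)} = 586 \left(- \frac{1}{209}\right) - \frac{199}{Y} = - \frac{586}{209} - \frac{199}{Y}$)
$k{\left(\frac{586}{862} + \frac{758}{-305},1645 \right)} + J{\left(1766,583 \right)} = -520 - \left(\frac{586}{209} + \frac{199}{1766}\right) = -520 - \frac{1076467}{369094} = - \frac{193005347}{369094}$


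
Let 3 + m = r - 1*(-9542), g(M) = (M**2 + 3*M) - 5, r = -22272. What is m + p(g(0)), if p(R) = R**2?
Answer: -12708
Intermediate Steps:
g(M) = -5 + M**2 + 3*M
m = -12733 (m = -3 + (-22272 - 1*(-9542)) = -3 + (-22272 + 9542) = -3 - 12730 = -12733)
m + p(g(0)) = -12733 + (-5 + 0**2 + 3*0)**2 = -12733 + (-5 + 0 + 0)**2 = -12733 + (-5)**2 = -12733 + 25 = -12708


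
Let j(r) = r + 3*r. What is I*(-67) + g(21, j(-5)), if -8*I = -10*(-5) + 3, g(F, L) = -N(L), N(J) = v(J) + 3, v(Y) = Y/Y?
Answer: 3519/8 ≈ 439.88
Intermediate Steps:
v(Y) = 1
N(J) = 4 (N(J) = 1 + 3 = 4)
j(r) = 4*r
g(F, L) = -4 (g(F, L) = -1*4 = -4)
I = -53/8 (I = -(-10*(-5) + 3)/8 = -(50 + 3)/8 = -1/8*53 = -53/8 ≈ -6.6250)
I*(-67) + g(21, j(-5)) = -53/8*(-67) - 4 = 3551/8 - 4 = 3519/8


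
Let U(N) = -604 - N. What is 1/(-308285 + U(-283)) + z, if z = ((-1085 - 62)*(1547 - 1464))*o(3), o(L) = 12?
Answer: -352555197673/308606 ≈ -1.1424e+6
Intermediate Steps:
z = -1142412 (z = ((-1085 - 62)*(1547 - 1464))*12 = -1147*83*12 = -95201*12 = -1142412)
1/(-308285 + U(-283)) + z = 1/(-308285 + (-604 - 1*(-283))) - 1142412 = 1/(-308285 + (-604 + 283)) - 1142412 = 1/(-308285 - 321) - 1142412 = 1/(-308606) - 1142412 = -1/308606 - 1142412 = -352555197673/308606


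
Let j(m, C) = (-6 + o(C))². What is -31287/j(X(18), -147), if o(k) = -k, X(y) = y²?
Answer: -10429/6627 ≈ -1.5737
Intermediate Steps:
j(m, C) = (-6 - C)²
-31287/j(X(18), -147) = -31287/(6 - 147)² = -31287/((-141)²) = -31287/19881 = -31287*1/19881 = -10429/6627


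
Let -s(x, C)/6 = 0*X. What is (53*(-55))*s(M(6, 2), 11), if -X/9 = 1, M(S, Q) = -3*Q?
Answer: 0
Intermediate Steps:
X = -9 (X = -9*1 = -9)
s(x, C) = 0 (s(x, C) = -0*(-9) = -6*0 = 0)
(53*(-55))*s(M(6, 2), 11) = (53*(-55))*0 = -2915*0 = 0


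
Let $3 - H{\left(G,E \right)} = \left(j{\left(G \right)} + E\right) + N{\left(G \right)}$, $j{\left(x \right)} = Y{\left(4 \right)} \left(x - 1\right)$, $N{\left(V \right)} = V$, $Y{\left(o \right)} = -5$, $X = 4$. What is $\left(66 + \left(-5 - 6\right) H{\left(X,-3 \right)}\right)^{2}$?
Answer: $14641$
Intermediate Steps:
$j{\left(x \right)} = 5 - 5 x$ ($j{\left(x \right)} = - 5 \left(x - 1\right) = - 5 \left(-1 + x\right) = 5 - 5 x$)
$H{\left(G,E \right)} = -2 - E + 4 G$ ($H{\left(G,E \right)} = 3 - \left(\left(\left(5 - 5 G\right) + E\right) + G\right) = 3 - \left(\left(5 + E - 5 G\right) + G\right) = 3 - \left(5 + E - 4 G\right) = -2 - E + 4 G$)
$\left(66 + \left(-5 - 6\right) H{\left(X,-3 \right)}\right)^{2} = \left(66 + \left(-5 - 6\right) \left(-2 - -3 + 4 \cdot 4\right)\right)^{2} = \left(66 - 11 \left(-2 + 3 + 16\right)\right)^{2} = \left(66 - 187\right)^{2} = \left(-121\right)^{2} = 14641$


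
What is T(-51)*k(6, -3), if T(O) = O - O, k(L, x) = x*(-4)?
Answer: 0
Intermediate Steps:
k(L, x) = -4*x
T(O) = 0
T(-51)*k(6, -3) = 0*(-4*(-3)) = 0*12 = 0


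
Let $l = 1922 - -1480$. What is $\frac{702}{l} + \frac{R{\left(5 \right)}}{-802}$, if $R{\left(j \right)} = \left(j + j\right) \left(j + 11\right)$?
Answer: $\frac{173}{25263} \approx 0.006848$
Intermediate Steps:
$l = 3402$ ($l = 1922 + 1480 = 3402$)
$R{\left(j \right)} = 2 j \left(11 + j\right)$
$\frac{702}{l} + \frac{R{\left(5 \right)}}{-802} = \frac{702}{3402} + \frac{2 \cdot 5 \left(11 + 5\right)}{-802} = 702 \cdot \frac{1}{3402} + 2 \cdot 5 \cdot 16 \left(- \frac{1}{802}\right) = \frac{13}{63} + 160 \left(- \frac{1}{802}\right) = \frac{13}{63} - \frac{80}{401} = \frac{173}{25263}$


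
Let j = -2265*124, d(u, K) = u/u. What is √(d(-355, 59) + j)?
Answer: I*√280859 ≈ 529.96*I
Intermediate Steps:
d(u, K) = 1
j = -280860
√(d(-355, 59) + j) = √(1 - 280860) = √(-280859) = I*√280859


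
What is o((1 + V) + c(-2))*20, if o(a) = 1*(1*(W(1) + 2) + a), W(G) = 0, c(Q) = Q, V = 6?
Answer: 140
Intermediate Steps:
o(a) = 2 + a (o(a) = 1*(1*(0 + 2) + a) = 1*(1*2 + a) = 1*(2 + a) = 2 + a)
o((1 + V) + c(-2))*20 = (2 + ((1 + 6) - 2))*20 = (2 + (7 - 2))*20 = (2 + 5)*20 = 7*20 = 140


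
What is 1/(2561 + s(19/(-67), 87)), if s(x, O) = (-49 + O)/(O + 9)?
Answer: 48/122947 ≈ 0.00039041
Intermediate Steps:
s(x, O) = (-49 + O)/(9 + O)
1/(2561 + s(19/(-67), 87)) = 1/(2561 + (-49 + 87)/(9 + 87)) = 1/(2561 + 38/96) = 1/(2561 + (1/96)*38) = 1/(2561 + 19/48) = 1/(122947/48) = 48/122947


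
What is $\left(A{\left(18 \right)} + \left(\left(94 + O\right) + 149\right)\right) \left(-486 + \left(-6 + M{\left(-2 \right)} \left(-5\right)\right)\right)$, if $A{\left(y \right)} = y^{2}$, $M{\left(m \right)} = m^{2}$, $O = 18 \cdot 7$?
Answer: $-354816$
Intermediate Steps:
$O = 126$
$\left(A{\left(18 \right)} + \left(\left(94 + O\right) + 149\right)\right) \left(-486 + \left(-6 + M{\left(-2 \right)} \left(-5\right)\right)\right) = \left(18^{2} + \left(\left(94 + 126\right) + 149\right)\right) \left(-486 + \left(-6 + \left(-2\right)^{2} \left(-5\right)\right)\right) = \left(324 + \left(220 + 149\right)\right) \left(-486 + \left(-6 + 4 \left(-5\right)\right)\right) = \left(324 + 369\right) \left(-486 - 26\right) = 693 \left(-486 - 26\right) = 693 \left(-512\right) = -354816$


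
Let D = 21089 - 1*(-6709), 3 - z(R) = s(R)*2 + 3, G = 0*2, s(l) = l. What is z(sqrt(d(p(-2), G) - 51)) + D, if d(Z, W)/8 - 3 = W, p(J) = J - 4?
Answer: 27798 - 6*I*sqrt(3) ≈ 27798.0 - 10.392*I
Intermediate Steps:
p(J) = -4 + J
G = 0
d(Z, W) = 24 + 8*W
z(R) = -2*R (z(R) = 3 - (R*2 + 3) = 3 - (2*R + 3) = 3 - (3 + 2*R) = 3 + (-3 - 2*R) = -2*R)
D = 27798 (D = 21089 + 6709 = 27798)
z(sqrt(d(p(-2), G) - 51)) + D = -2*sqrt((24 + 8*0) - 51) + 27798 = -2*sqrt((24 + 0) - 51) + 27798 = -2*sqrt(24 - 51) + 27798 = -6*I*sqrt(3) + 27798 = 27798 - 6*I*sqrt(3)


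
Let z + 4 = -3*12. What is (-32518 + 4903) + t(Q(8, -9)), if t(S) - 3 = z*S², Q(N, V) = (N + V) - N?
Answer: -30852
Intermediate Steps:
Q(N, V) = V
z = -40 (z = -4 - 3*12 = -4 - 36 = -40)
t(S) = 3 - 40*S²
(-32518 + 4903) + t(Q(8, -9)) = (-32518 + 4903) + (3 - 40*(-9)²) = -27615 + (3 - 40*81) = -27615 + (3 - 3240) = -27615 - 3237 = -30852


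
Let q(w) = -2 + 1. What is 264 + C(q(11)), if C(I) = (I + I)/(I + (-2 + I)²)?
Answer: 1055/4 ≈ 263.75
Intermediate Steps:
q(w) = -1
C(I) = 2*I/(I + (-2 + I)²) (C(I) = (2*I)/(I + (-2 + I)²) = 2*I/(I + (-2 + I)²))
264 + C(q(11)) = 264 + 2*(-1)/(-1 + (-2 - 1)²) = 264 + 2*(-1)/(-1 + (-3)²) = 264 + 2*(-1)/(-1 + 9) = 264 + 2*(-1)/8 = 264 + 2*(-1)*(⅛) = 264 - ¼ = 1055/4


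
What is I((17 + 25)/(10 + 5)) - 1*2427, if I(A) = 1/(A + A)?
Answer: -67951/28 ≈ -2426.8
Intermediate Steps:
I(A) = 1/(2*A)
I((17 + 25)/(10 + 5)) - 1*2427 = 1/(2*(((17 + 25)/(10 + 5)))) - 1*2427 = 1/(2*((42/15))) - 2427 = 1/(2*((42*(1/15)))) - 2427 = 1/(2*(14/5)) - 2427 = (½)*(5/14) - 2427 = 5/28 - 2427 = -67951/28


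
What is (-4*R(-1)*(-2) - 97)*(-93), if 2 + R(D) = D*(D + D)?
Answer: 9021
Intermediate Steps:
R(D) = -2 + 2*D² (R(D) = -2 + D*(D + D) = -2 + D*(2*D) = -2 + 2*D²)
(-4*R(-1)*(-2) - 97)*(-93) = (-4*(-2 + 2*(-1)²)*(-2) - 97)*(-93) = (-4*(-2 + 2*1)*(-2) - 97)*(-93) = (-4*(-2 + 2)*(-2) - 97)*(-93) = (-4*0*(-2) - 97)*(-93) = (0*(-2) - 97)*(-93) = (0 - 97)*(-93) = -97*(-93) = 9021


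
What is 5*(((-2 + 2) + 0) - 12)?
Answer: -60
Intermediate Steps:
5*(((-2 + 2) + 0) - 12) = 5*((0 + 0) - 12) = 5*(0 - 12) = 5*(-12) = -60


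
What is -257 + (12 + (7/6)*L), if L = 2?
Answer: -728/3 ≈ -242.67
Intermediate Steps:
-257 + (12 + (7/6)*L) = -257 + (12 + (7/6)*2) = -257 + (12 + 7/3) = -257 + 43/3 = -728/3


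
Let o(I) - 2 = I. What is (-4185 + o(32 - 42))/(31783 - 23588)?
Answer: -4193/8195 ≈ -0.51165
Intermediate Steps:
o(I) = 2 + I
(-4185 + o(32 - 42))/(31783 - 23588) = (-4185 + (2 + (32 - 42)))/(31783 - 23588) = (-4185 + (2 - 10))/8195 = (-4185 - 8)*(1/8195) = -4193*1/8195 = -4193/8195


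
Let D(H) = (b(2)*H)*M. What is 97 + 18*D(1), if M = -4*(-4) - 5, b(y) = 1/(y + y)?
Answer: 293/2 ≈ 146.50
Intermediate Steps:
b(y) = 1/(2*y)
M = 11 (M = 16 - 5 = 11)
D(H) = 11*H/4 (D(H) = (((½)/2)*H)*11 = (((½)*(½))*H)*11 = (H/4)*11 = 11*H/4)
97 + 18*D(1) = 97 + 18*((11/4)*1) = 97 + 18*(11/4) = 97 + 99/2 = 293/2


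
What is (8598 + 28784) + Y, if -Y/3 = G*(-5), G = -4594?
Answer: -31528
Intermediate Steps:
Y = -68910 (Y = -(-13782)*(-5) = -3*22970 = -68910)
(8598 + 28784) + Y = (8598 + 28784) - 68910 = 37382 - 68910 = -31528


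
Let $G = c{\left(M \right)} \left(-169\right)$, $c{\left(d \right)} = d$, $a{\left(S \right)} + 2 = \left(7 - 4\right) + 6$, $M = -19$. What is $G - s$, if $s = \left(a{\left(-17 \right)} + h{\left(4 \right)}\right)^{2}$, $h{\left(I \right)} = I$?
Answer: $3090$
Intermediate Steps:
$a{\left(S \right)} = 7$ ($a{\left(S \right)} = -2 + \left(\left(7 - 4\right) + 6\right) = -2 + \left(3 + 6\right) = -2 + 9 = 7$)
$s = 121$ ($s = \left(7 + 4\right)^{2} = 11^{2} = 121$)
$G = 3211$ ($G = \left(-19\right) \left(-169\right) = 3211$)
$G - s = 3211 - 121 = 3090$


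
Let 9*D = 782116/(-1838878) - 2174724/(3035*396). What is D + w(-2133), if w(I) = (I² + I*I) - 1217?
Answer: 2513450966789868854/276259239135 ≈ 9.0982e+6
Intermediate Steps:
w(I) = -1217 + 2*I² (w(I) = (I² + I²) - 1217 = 2*I² - 1217 = -1217 + 2*I²)
D = -68597861881/276259239135 (D = (782116/(-1838878) - 2174724/(3035*396))/9 = (782116*(-1/1838878) - 2174724/1201860)/9 = (-391058/919439 - 2174724*1/1201860)/9 = (-391058/919439 - 60409/33385)/9 = (⅑)*(-68597861881/30695471015) = -68597861881/276259239135 ≈ -0.24831)
D + w(-2133) = -68597861881/276259239135 + (-1217 + 2*(-2133)²) = -68597861881/276259239135 + (-1217 + 2*4549689) = -68597861881/276259239135 + (-1217 + 9099378) = -68597861881/276259239135 + 9098161 = 2513450966789868854/276259239135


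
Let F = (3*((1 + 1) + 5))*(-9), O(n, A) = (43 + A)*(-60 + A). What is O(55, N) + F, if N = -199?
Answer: 40215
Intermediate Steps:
O(n, A) = (-60 + A)*(43 + A)
F = -189 (F = (3*(2 + 5))*(-9) = (3*7)*(-9) = 21*(-9) = -189)
O(55, N) + F = (-2580 + (-199)² - 17*(-199)) - 189 = (-2580 + 39601 + 3383) - 189 = 40404 - 189 = 40215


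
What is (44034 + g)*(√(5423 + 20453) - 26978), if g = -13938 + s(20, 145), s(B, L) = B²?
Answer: -822721088 + 60992*√6469 ≈ -8.1782e+8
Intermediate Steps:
g = -13538 (g = -13938 + 20² = -13938 + 400 = -13538)
(44034 + g)*(√(5423 + 20453) - 26978) = (44034 - 13538)*(√(5423 + 20453) - 26978) = 30496*(√25876 - 26978) = 30496*(2*√6469 - 26978) = 30496*(-26978 + 2*√6469) = -822721088 + 60992*√6469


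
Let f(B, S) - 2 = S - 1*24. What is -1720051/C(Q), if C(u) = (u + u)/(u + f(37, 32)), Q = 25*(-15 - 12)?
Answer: -228766783/270 ≈ -8.4728e+5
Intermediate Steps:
f(B, S) = -22 + S (f(B, S) = 2 + (S - 1*24) = 2 + (S - 24) = 2 + (-24 + S) = -22 + S)
Q = -675 (Q = 25*(-27) = -675)
C(u) = 2*u/(10 + u) (C(u) = (u + u)/(u + (-22 + 32)) = (2*u)/(u + 10) = (2*u)/(10 + u) = 2*u/(10 + u))
-1720051/C(Q) = -1720051/(2*(-675)/(10 - 675)) = -1720051/(2*(-675)/(-665)) = -1720051/(2*(-675)*(-1/665)) = -1720051/270/133 = -1720051*133/270 = -228766783/270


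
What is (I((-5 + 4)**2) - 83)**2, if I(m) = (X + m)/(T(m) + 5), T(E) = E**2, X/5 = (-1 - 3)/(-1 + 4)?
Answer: 2283121/324 ≈ 7046.7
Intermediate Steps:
X = -20/3 (X = 5*((-1 - 3)/(-1 + 4)) = 5*(-4/3) = -20/3 ≈ -6.6667)
I(m) = (-20/3 + m)/(5 + m**2) (I(m) = (-20/3 + m)/(m**2 + 5) = (-20/3 + m)/(5 + m**2))
(I((-5 + 4)**2) - 83)**2 = ((-20/3 + (-5 + 4)**2)/(5 + ((-5 + 4)**2)**2) - 83)**2 = ((-20/3 + (-1)**2)/(5 + ((-1)**2)**2) - 83)**2 = ((-20/3 + 1)/(5 + 1**2) - 83)**2 = (-17/3/(5 + 1) - 83)**2 = (-17/3/6 - 83)**2 = ((1/6)*(-17/3) - 83)**2 = (-17/18 - 83)**2 = (-1511/18)**2 = 2283121/324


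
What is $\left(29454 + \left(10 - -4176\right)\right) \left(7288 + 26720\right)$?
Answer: $1144029120$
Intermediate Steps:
$\left(29454 + \left(10 - -4176\right)\right) \left(7288 + 26720\right) = \left(29454 + \left(10 + 4176\right)\right) 34008 = \left(29454 + 4186\right) 34008 = 33640 \cdot 34008 = 1144029120$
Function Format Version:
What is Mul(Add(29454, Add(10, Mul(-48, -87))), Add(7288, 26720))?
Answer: 1144029120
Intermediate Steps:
Mul(Add(29454, Add(10, Mul(-48, -87))), Add(7288, 26720)) = Mul(Add(29454, Add(10, 4176)), 34008) = Mul(Add(29454, 4186), 34008) = Mul(33640, 34008) = 1144029120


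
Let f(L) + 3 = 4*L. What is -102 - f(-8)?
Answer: -67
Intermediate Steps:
f(L) = -3 + 4*L
-102 - f(-8) = -102 - (-3 + 4*(-8)) = -102 - (-3 - 32) = -102 - 1*(-35) = -102 + 35 = -67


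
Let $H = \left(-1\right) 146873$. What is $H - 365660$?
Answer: $-512533$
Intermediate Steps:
$H = -146873$
$H - 365660 = -146873 - 365660 = -512533$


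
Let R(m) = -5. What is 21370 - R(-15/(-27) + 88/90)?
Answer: 21375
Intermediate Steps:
21370 - R(-15/(-27) + 88/90) = 21370 - 1*(-5) = 21370 + 5 = 21375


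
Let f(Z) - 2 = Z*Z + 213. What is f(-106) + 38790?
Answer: 50241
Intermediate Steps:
f(Z) = 215 + Z² (f(Z) = 2 + (Z*Z + 213) = 2 + (Z² + 213) = 2 + (213 + Z²) = 215 + Z²)
f(-106) + 38790 = (215 + (-106)²) + 38790 = (215 + 11236) + 38790 = 11451 + 38790 = 50241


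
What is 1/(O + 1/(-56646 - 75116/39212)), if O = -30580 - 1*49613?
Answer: -555319517/44532738036584 ≈ -1.2470e-5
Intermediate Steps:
O = -80193 (O = -30580 - 49613 = -80193)
1/(O + 1/(-56646 - 75116/39212)) = 1/(-80193 + 1/(-56646 - 75116/39212)) = 1/(-80193 + 1/(-56646 - 75116*1/39212)) = 1/(-80193 + 1/(-56646 - 18779/9803)) = 1/(-80193 + 1/(-555319517/9803)) = 1/(-80193 - 9803/555319517) = 1/(-44532738036584/555319517) = -555319517/44532738036584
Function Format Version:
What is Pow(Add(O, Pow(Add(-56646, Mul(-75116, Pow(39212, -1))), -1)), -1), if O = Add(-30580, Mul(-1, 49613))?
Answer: Rational(-555319517, 44532738036584) ≈ -1.2470e-5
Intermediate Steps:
O = -80193 (O = Add(-30580, -49613) = -80193)
Pow(Add(O, Pow(Add(-56646, Mul(-75116, Pow(39212, -1))), -1)), -1) = Pow(Add(-80193, Pow(Add(-56646, Mul(-75116, Pow(39212, -1))), -1)), -1) = Pow(Add(-80193, Pow(Add(-56646, Mul(-75116, Rational(1, 39212))), -1)), -1) = Pow(Add(-80193, Pow(Add(-56646, Rational(-18779, 9803)), -1)), -1) = Pow(Add(-80193, Pow(Rational(-555319517, 9803), -1)), -1) = Pow(Add(-80193, Rational(-9803, 555319517)), -1) = Pow(Rational(-44532738036584, 555319517), -1) = Rational(-555319517, 44532738036584)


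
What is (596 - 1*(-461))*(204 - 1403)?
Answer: -1267343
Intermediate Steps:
(596 - 1*(-461))*(204 - 1403) = (596 + 461)*(-1199) = 1057*(-1199) = -1267343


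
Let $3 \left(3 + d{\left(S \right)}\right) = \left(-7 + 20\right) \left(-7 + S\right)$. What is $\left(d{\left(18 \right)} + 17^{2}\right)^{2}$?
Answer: $\frac{1002001}{9} \approx 1.1133 \cdot 10^{5}$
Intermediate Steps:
$d{\left(S \right)} = - \frac{100}{3} + \frac{13 S}{3}$ ($d{\left(S \right)} = -3 + \frac{\left(-7 + 20\right) \left(-7 + S\right)}{3} = -3 + \frac{13 \left(-7 + S\right)}{3} = -3 + \frac{-91 + 13 S}{3} = -3 + \left(- \frac{91}{3} + \frac{13 S}{3}\right) = - \frac{100}{3} + \frac{13 S}{3}$)
$\left(d{\left(18 \right)} + 17^{2}\right)^{2} = \left(\left(- \frac{100}{3} + \frac{13}{3} \cdot 18\right) + 17^{2}\right)^{2} = \left(\left(- \frac{100}{3} + 78\right) + 289\right)^{2} = \left(\frac{134}{3} + 289\right)^{2} = \left(\frac{1001}{3}\right)^{2} = \frac{1002001}{9}$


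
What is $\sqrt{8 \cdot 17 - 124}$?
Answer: $2 \sqrt{3} \approx 3.4641$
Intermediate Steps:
$\sqrt{8 \cdot 17 - 124} = \sqrt{136 - 124} = \sqrt{12} = 2 \sqrt{3}$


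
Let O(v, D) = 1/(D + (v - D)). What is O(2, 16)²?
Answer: ¼ ≈ 0.25000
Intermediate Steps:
O(v, D) = 1/v
O(2, 16)² = (1/2)² = (½)² = ¼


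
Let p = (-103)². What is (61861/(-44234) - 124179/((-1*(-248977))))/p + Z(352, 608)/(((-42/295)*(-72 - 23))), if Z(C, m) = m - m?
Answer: -20894900083/116839554588362 ≈ -0.00017883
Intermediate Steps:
Z(C, m) = 0
p = 10609
(61861/(-44234) - 124179/((-1*(-248977))))/p + Z(352, 608)/(((-42/295)*(-72 - 23))) = (61861/(-44234) - 124179/((-1*(-248977))))/10609 + 0/(((-42/295)*(-72 - 23))) = (61861*(-1/44234) - 124179/248977)*(1/10609) + 0/((-42*1/295*(-95))) = (-61861/44234 - 124179*1/248977)*(1/10609) + 0/((-42/295*(-95))) = (-61861/44234 - 124179/248977)*(1/10609) + 0/(798/59) = -20894900083/11013248618*1/10609 + 0*(59/798) = -20894900083/116839554588362 + 0 = -20894900083/116839554588362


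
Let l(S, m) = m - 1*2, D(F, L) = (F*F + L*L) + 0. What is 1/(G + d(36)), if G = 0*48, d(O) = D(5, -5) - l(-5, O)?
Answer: 1/16 ≈ 0.062500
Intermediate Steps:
D(F, L) = F**2 + L**2 (D(F, L) = (F**2 + L**2) + 0 = F**2 + L**2)
l(S, m) = -2 + m (l(S, m) = m - 2 = -2 + m)
d(O) = 52 - O (d(O) = (5**2 + (-5)**2) - (-2 + O) = (25 + 25) + (2 - O) = 50 + (2 - O) = 52 - O)
G = 0
1/(G + d(36)) = 1/(0 + (52 - 1*36)) = 1/(0 + (52 - 36)) = 1/(0 + 16) = 1/16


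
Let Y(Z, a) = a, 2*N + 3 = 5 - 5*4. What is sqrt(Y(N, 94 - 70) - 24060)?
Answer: 2*I*sqrt(6009) ≈ 155.04*I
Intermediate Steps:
N = -9 (N = -3/2 + (5 - 5*4)/2 = -3/2 + (5 - 20)/2 = -3/2 + (1/2)*(-15) = -3/2 - 15/2 = -9)
sqrt(Y(N, 94 - 70) - 24060) = sqrt((94 - 70) - 24060) = sqrt(24 - 24060) = sqrt(-24036) = 2*I*sqrt(6009)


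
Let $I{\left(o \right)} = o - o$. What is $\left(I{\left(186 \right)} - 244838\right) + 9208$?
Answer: $-235630$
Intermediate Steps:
$I{\left(o \right)} = 0$
$\left(I{\left(186 \right)} - 244838\right) + 9208 = \left(0 - 244838\right) + 9208 = -244838 + 9208 = -235630$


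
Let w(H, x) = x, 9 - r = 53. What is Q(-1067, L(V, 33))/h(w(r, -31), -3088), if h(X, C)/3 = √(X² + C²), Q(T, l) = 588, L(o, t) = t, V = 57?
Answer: 196*√9536705/9536705 ≈ 0.063468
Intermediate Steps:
r = -44 (r = 9 - 1*53 = 9 - 53 = -44)
h(X, C) = 3*√(C² + X²) (h(X, C) = 3*√(X² + C²) = 3*√(C² + X²))
Q(-1067, L(V, 33))/h(w(r, -31), -3088) = 588/((3*√((-3088)² + (-31)²))) = 588/((3*√(9535744 + 961))) = 588/((3*√9536705)) = 588*(√9536705/28610115) = 196*√9536705/9536705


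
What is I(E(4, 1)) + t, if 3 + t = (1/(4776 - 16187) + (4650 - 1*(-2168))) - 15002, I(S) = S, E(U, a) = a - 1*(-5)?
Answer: -93353392/11411 ≈ -8181.0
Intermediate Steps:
E(U, a) = 5 + a (E(U, a) = a + 5 = 5 + a)
t = -93421858/11411 (t = -3 + ((1/(4776 - 16187) + (4650 - 1*(-2168))) - 15002) = -3 + ((1/(-11411) + (4650 + 2168)) - 15002) = -3 + ((-1/11411 + 6818) - 15002) = -3 + (77800197/11411 - 15002) = -3 - 93387625/11411 = -93421858/11411 ≈ -8187.0)
I(E(4, 1)) + t = (5 + 1) - 93421858/11411 = 6 - 93421858/11411 = -93353392/11411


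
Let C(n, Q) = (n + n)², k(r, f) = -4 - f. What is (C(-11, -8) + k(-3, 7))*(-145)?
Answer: -68585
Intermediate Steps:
C(n, Q) = 4*n² (C(n, Q) = (2*n)² = 4*n²)
(C(-11, -8) + k(-3, 7))*(-145) = (4*(-11)² + (-4 - 1*7))*(-145) = (4*121 + (-4 - 7))*(-145) = (484 - 11)*(-145) = 473*(-145) = -68585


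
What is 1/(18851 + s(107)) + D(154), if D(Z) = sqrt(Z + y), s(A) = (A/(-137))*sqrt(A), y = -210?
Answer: 353814419/6669754387526 + 14659*sqrt(107)/6669754387526 + 2*I*sqrt(14) ≈ 5.307e-5 + 7.4833*I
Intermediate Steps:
s(A) = -A**(3/2)/137 (s(A) = (A*(-1/137))*sqrt(A) = (-A/137)*sqrt(A) = -A**(3/2)/137)
D(Z) = sqrt(-210 + Z) (D(Z) = sqrt(Z - 210) = sqrt(-210 + Z))
1/(18851 + s(107)) + D(154) = 1/(18851 - 107*sqrt(107)/137) + sqrt(-210 + 154) = 1/(18851 - 107*sqrt(107)/137) + sqrt(-56) = 1/(18851 - 107*sqrt(107)/137) + 2*I*sqrt(14)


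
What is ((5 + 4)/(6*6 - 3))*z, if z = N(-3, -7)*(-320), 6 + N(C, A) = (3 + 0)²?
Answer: -2880/11 ≈ -261.82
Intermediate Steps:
N(C, A) = 3 (N(C, A) = -6 + (3 + 0)² = -6 + 3² = -6 + 9 = 3)
z = -960 (z = 3*(-320) = -960)
((5 + 4)/(6*6 - 3))*z = ((5 + 4)/(6*6 - 3))*(-960) = (9/(36 - 3))*(-960) = (9/33)*(-960) = (9*(1/33))*(-960) = (3/11)*(-960) = -2880/11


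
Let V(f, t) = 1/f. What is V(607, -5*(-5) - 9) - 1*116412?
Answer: -70662083/607 ≈ -1.1641e+5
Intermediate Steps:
V(607, -5*(-5) - 9) - 1*116412 = 1/607 - 1*116412 = 1/607 - 116412 = -70662083/607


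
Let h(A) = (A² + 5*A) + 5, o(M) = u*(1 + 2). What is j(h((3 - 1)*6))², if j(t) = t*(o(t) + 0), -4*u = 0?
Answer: 0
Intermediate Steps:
u = 0 (u = -¼*0 = 0)
o(M) = 0 (o(M) = 0*(1 + 2) = 0*3 = 0)
h(A) = 5 + A² + 5*A
j(t) = 0 (j(t) = t*(0 + 0) = t*0 = 0)
j(h((3 - 1)*6))² = 0² = 0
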